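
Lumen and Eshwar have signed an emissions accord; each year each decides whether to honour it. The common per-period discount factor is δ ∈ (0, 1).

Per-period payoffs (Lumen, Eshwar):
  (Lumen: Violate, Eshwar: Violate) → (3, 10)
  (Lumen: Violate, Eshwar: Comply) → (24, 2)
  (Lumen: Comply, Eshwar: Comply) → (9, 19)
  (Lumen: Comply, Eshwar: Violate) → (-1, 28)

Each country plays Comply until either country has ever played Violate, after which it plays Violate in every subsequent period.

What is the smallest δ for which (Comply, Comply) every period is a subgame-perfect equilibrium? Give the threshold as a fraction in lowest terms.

5/7

For Lumen: deviation gain 24−9 = 15, per-period punishment loss 9−3 = 6. IC gives δ ≥ 15/21 = 5/7.
For Eshwar: gain 9, loss 9 per period, so δ ≥ 9/18 = 1/2.
The tighter constraint is Lumen's, so cooperation needs δ ≥ 5/7.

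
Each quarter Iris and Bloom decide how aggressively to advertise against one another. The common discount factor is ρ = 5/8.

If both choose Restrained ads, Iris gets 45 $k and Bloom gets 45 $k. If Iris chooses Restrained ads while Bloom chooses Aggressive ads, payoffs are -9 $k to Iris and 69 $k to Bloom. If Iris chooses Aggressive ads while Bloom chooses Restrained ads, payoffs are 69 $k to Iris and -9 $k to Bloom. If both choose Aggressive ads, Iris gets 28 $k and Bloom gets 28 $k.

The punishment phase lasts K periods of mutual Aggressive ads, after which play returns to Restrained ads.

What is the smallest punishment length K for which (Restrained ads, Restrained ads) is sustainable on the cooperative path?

Need Σ_{k=1}^{K} ρ^k ≥ (69−45)/(45−28) = 1.4118 at ρ = 5/8.
At K = 3 the sum is 1.2598 < 1.4118; at K = 4 it is 1.4124 ≥ 1.4118.
So the minimum punishment length is K = 4.

4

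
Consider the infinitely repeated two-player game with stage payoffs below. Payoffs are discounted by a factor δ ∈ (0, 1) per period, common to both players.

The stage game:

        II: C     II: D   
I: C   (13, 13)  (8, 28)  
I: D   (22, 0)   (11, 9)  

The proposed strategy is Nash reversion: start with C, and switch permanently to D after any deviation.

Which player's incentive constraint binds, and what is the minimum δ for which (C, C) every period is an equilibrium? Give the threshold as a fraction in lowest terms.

I; δ ≥ 9/11

I: cooperation gives 13 each period; deviation gives 22 once then 11 forever.
  13/(1−δ) ≥ 22 + 11δ/(1−δ) ⇒ δ ≥ 9/11.
II: cooperation gives 13 each period; deviation gives 28 once then 9 forever.
  δ ≥ 15/19.
Both must hold, so the binding constraint is I's: δ ≥ 9/11.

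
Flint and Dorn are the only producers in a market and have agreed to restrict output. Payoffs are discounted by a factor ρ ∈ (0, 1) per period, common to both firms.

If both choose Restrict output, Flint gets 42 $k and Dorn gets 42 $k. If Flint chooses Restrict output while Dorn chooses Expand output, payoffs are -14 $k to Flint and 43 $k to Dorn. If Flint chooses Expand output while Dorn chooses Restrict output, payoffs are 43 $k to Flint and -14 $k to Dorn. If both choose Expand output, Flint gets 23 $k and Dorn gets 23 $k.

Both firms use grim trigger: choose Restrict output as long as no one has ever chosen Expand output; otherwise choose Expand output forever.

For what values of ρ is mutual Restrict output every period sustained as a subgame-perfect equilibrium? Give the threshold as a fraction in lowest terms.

1/20

42/(1−ρ) ≥ 43 + 23ρ/(1−ρ)
42 ≥ 43 − 20ρ
ρ ≥ 1/20.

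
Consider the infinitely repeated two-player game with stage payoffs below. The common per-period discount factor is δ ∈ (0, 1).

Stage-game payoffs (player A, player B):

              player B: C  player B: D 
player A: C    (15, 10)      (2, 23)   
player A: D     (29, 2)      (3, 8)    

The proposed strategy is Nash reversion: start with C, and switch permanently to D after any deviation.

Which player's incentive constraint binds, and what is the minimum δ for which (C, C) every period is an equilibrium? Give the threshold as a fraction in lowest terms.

For player A: deviation gain 29−15 = 14, per-period punishment loss 15−3 = 12. IC gives δ ≥ 14/26 = 7/13.
For player B: gain 13, loss 2 per period, so δ ≥ 13/15.
The tighter constraint is player B's, so cooperation needs δ ≥ 13/15.

player B; δ ≥ 13/15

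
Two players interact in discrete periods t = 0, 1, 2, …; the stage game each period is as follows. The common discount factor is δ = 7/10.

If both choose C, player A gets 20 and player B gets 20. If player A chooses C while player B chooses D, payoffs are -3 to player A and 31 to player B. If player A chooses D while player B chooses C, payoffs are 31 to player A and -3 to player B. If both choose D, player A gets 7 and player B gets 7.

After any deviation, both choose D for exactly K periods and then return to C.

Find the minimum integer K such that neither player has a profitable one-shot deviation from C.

IC: δ(1−δ^K)/(1−δ) ≥ (31−20)/(20−7) = 11/13.
With δ = 7/10: need 1 − δ^K ≥ 11/13·(1−7/10)/(7/10), i.e. δ^K ≤ 0.6374.
Since (7/10)^1 = 0.7000 and (7/10)^2 = 0.4900, the smallest such K is 2.

2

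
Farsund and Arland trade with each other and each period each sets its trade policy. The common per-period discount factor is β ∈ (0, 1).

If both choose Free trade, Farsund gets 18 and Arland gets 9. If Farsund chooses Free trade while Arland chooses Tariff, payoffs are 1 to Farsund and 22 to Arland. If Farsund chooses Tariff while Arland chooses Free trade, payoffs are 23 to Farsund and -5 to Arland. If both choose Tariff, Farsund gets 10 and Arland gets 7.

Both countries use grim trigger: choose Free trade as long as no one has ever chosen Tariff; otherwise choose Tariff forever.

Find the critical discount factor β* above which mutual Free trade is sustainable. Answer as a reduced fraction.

13/15

Farsund: cooperation gives 18 each period; deviation gives 23 once then 10 forever.
  18/(1−β) ≥ 23 + 10β/(1−β) ⇒ β ≥ 5/13.
Arland: cooperation gives 9 each period; deviation gives 22 once then 7 forever.
  β ≥ 13/15.
Both must hold, so the binding constraint is Arland's: β ≥ 13/15.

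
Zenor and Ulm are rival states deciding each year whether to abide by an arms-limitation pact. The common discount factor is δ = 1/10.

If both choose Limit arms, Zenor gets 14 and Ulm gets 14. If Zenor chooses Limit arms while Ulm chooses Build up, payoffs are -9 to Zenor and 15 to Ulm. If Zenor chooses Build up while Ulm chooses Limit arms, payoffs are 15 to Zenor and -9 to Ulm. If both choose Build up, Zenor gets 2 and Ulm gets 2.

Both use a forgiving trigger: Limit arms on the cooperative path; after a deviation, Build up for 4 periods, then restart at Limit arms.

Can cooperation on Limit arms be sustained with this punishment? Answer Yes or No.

IC: δ+…+δ^4 ≥ (15−14)/(14−2) = 1/12.
At δ = 1/10: partial sum = 0.1111 ≥ 0.0833. Cooperation sustainable.

Yes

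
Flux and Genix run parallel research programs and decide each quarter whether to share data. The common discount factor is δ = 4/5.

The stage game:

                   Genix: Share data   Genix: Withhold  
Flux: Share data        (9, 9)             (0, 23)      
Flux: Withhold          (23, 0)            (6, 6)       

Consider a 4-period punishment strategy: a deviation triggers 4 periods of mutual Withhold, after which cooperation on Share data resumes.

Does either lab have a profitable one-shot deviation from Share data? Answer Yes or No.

Comparing payoff streams over the 5 periods until play realigns: cooperate → 9(1+δ+…+δ^4); deviate → 23 + 6(δ+…+δ^4).
Cooperation is sustained iff (9−6)(δ+…+δ^4) ≥ 23−9.
δ+…+δ^4 = 4/5·(1−(4/5)^4)/(1−4/5) = 2.3616, and (23−9)/(9−6) = 4.6667.
2.3616 < 4.6667, so cooperation is not sustainable.

Yes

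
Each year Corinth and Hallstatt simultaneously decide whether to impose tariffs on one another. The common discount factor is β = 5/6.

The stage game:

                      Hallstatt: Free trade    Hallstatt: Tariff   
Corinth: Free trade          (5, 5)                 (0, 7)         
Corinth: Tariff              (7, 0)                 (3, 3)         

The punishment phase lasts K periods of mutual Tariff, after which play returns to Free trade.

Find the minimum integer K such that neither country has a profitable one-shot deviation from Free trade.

2

Need Σ_{k=1}^{K} β^k ≥ (7−5)/(5−3) = 1.0000 at β = 5/6.
At K = 1 the sum is 0.8333 < 1.0000; at K = 2 it is 1.5278 ≥ 1.0000.
So the minimum punishment length is K = 2.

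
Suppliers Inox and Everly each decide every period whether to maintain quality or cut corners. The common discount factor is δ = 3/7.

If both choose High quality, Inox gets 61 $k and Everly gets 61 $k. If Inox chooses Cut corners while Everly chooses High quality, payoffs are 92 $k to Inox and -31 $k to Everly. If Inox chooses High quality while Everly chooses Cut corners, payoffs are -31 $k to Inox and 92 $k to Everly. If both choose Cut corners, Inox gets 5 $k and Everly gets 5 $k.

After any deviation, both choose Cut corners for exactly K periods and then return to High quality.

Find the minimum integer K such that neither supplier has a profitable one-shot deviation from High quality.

Need Σ_{k=1}^{K} δ^k ≥ (92−61)/(61−5) = 0.5536 at δ = 3/7.
At K = 1 the sum is 0.4286 < 0.5536; at K = 2 it is 0.6122 ≥ 0.5536.
So the minimum punishment length is K = 2.

2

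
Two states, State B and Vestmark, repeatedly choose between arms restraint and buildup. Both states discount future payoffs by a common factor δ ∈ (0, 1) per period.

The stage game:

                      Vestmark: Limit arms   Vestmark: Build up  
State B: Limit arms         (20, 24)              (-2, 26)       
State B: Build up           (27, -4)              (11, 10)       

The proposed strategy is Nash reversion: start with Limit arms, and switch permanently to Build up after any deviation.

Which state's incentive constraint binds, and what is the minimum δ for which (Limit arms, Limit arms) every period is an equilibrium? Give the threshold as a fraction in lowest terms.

State B; δ ≥ 7/16

State B's threshold: (27−20)/(27−11) = 7/16.
Vestmark's threshold: (26−24)/(26−10) = 1/8.
7/16 > 1/8, so State B binds and δ* = 7/16.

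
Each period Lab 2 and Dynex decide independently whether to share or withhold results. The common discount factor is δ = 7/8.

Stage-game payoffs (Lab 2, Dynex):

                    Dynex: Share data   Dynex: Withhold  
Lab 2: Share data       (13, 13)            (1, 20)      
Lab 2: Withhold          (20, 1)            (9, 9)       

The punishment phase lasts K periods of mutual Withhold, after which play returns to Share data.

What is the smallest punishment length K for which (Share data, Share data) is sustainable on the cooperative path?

IC: δ(1−δ^K)/(1−δ) ≥ (20−13)/(13−9) = 7/4.
With δ = 7/8: need 1 − δ^K ≥ 7/4·(1−7/8)/(7/8), i.e. δ^K ≤ 0.7500.
Since (7/8)^2 = 0.7656 and (7/8)^3 = 0.6699, the smallest such K is 3.

3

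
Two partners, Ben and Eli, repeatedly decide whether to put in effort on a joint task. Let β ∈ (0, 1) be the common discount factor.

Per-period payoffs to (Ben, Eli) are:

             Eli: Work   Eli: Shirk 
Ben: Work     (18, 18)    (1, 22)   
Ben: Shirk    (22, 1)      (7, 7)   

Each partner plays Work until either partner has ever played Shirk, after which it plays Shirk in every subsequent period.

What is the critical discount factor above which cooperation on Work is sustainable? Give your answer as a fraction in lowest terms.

4/15

Cooperation forever yields 18 each period: 18/(1−β).
Deviating yields 22 once, then 7 forever: 22 + 7β/(1−β).
No profitable deviation requires 18/(1−β) ≥ 22 + 7β/(1−β).
Multiplying by (1−β): 18 ≥ 22(1−β) + 7β = 22 − 15β.
So 15β ≥ 4, i.e. β ≥ 4/15.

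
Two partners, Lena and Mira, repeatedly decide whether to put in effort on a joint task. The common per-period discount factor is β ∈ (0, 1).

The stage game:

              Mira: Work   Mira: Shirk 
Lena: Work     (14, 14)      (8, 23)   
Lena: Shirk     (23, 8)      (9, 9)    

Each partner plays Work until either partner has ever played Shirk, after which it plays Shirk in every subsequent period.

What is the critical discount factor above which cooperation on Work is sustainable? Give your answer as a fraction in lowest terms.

9/14

Cooperation forever yields 14 each period: 14/(1−β).
Deviating yields 23 once, then 9 forever: 23 + 9β/(1−β).
No profitable deviation requires 14/(1−β) ≥ 23 + 9β/(1−β).
Multiplying by (1−β): 14 ≥ 23(1−β) + 9β = 23 − 14β.
So 14β ≥ 9, i.e. β ≥ 9/14.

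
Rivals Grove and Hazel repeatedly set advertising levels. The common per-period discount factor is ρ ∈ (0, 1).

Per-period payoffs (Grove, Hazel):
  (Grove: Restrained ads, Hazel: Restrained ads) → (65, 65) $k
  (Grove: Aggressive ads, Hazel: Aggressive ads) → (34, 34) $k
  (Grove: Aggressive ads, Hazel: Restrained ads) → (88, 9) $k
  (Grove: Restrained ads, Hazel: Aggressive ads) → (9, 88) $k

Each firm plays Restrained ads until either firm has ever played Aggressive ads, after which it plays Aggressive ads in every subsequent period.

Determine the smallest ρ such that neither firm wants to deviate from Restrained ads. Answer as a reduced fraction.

Under grim trigger the critical discount factor is (T−C)/(T−P) with T = 88, C = 65, P = 34.
ρ* = (88−65)/(88−34) = 23/54.

23/54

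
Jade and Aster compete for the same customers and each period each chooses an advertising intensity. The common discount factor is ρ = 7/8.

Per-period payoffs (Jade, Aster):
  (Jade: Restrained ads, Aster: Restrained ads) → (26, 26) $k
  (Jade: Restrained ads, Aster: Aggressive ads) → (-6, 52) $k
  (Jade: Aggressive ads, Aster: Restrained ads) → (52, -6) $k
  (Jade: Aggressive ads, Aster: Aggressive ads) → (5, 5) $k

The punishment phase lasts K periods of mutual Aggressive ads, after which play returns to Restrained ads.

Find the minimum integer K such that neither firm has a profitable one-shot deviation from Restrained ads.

Need Σ_{k=1}^{K} ρ^k ≥ (52−26)/(26−5) = 1.2381 at ρ = 7/8.
At K = 1 the sum is 0.8750 < 1.2381; at K = 2 it is 1.6406 ≥ 1.2381.
So the minimum punishment length is K = 2.

2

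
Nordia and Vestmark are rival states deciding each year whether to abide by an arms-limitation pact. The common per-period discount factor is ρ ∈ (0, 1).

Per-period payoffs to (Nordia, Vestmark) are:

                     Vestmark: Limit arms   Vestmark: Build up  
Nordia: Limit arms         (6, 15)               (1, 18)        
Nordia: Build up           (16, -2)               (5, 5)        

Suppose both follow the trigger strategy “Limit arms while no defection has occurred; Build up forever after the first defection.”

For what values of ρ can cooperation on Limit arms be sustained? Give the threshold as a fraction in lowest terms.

Nordia: cooperation gives 6 each period; deviation gives 16 once then 5 forever.
  6/(1−ρ) ≥ 16 + 5ρ/(1−ρ) ⇒ ρ ≥ 10/11.
Vestmark: cooperation gives 15 each period; deviation gives 18 once then 5 forever.
  ρ ≥ 3/13.
Both must hold, so the binding constraint is Nordia's: ρ ≥ 10/11.

10/11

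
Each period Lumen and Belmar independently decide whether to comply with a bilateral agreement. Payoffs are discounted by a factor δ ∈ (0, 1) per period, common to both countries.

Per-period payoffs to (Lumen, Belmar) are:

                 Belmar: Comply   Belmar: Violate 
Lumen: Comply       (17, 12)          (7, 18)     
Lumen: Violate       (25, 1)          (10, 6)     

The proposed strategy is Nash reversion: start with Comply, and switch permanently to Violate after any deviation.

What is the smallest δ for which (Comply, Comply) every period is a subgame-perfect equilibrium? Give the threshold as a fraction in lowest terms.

8/15

Lumen's threshold: (25−17)/(25−10) = 8/15.
Belmar's threshold: (18−12)/(18−6) = 1/2.
8/15 > 1/2, so Lumen binds and δ* = 8/15.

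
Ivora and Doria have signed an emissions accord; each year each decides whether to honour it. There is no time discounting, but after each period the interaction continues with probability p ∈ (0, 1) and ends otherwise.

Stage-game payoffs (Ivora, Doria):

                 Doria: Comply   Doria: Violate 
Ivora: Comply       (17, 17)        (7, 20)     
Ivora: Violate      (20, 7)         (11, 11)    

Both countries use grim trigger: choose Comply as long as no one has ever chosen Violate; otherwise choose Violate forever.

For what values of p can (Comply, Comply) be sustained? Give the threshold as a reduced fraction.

Expected cooperation value is 17 + p·17 + p²·17 + … = 17/(1−p); deviation gives 20 + p·11/(1−p).
17 ≥ 20(1−p) + 11p ⇒ 9p ≥ 3 ⇒ p ≥ 3/9 = 1/3.

1/3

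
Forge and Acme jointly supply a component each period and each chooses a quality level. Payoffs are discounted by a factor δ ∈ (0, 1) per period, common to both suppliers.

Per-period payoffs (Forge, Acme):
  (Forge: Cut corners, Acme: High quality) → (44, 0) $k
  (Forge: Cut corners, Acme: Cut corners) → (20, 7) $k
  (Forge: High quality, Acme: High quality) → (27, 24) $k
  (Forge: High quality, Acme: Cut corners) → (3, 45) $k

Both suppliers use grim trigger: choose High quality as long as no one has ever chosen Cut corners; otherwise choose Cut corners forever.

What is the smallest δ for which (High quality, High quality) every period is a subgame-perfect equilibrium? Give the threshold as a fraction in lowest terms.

For Forge: deviation gain 44−27 = 17, per-period punishment loss 27−20 = 7. IC gives δ ≥ 17/24.
For Acme: gain 21, loss 17 per period, so δ ≥ 21/38.
The tighter constraint is Forge's, so cooperation needs δ ≥ 17/24.

17/24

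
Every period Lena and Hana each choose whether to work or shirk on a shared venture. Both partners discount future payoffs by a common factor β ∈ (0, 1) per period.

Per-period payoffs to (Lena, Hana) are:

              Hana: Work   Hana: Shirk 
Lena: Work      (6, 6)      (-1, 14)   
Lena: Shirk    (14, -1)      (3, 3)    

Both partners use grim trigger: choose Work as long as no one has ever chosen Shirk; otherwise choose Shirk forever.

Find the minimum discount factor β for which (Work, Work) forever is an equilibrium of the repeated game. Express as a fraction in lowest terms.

6/(1−β) ≥ 14 + 3β/(1−β)
6 ≥ 14 − 11β
β ≥ 8/11.

8/11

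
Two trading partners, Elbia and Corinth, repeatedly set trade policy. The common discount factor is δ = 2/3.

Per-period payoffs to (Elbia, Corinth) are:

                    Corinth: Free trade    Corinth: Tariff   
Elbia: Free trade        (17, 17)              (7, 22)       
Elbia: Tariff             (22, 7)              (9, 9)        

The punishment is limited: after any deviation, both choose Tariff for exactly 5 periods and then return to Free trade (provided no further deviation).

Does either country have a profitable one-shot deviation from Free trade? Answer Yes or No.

IC: δ+…+δ^5 ≥ (22−17)/(17−9) = 5/8.
At δ = 2/3: partial sum = 1.7366 ≥ 0.6250. Cooperation sustainable.

No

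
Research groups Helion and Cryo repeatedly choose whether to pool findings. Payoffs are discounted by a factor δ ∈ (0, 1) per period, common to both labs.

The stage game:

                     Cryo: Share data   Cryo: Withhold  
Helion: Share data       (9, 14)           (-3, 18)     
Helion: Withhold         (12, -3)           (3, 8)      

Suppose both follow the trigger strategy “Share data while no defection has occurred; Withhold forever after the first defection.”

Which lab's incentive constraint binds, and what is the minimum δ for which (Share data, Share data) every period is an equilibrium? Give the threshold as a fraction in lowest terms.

For Helion: deviation gain 12−9 = 3, per-period punishment loss 9−3 = 6. IC gives δ ≥ 3/9 = 1/3.
For Cryo: gain 4, loss 6 per period, so δ ≥ 4/10 = 2/5.
The tighter constraint is Cryo's, so cooperation needs δ ≥ 2/5.

Cryo; δ ≥ 2/5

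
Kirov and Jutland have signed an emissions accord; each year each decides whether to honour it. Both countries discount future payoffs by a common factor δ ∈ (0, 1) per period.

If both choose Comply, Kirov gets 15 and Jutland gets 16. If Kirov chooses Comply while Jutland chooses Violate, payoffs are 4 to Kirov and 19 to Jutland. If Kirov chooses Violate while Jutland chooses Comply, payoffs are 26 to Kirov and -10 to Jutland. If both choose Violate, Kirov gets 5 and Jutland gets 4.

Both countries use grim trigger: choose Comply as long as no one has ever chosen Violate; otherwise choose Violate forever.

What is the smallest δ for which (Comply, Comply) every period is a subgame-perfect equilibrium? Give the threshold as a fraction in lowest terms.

11/21

For Kirov: deviation gain 26−15 = 11, per-period punishment loss 15−5 = 10. IC gives δ ≥ 11/21.
For Jutland: gain 3, loss 12 per period, so δ ≥ 3/15 = 1/5.
The tighter constraint is Kirov's, so cooperation needs δ ≥ 11/21.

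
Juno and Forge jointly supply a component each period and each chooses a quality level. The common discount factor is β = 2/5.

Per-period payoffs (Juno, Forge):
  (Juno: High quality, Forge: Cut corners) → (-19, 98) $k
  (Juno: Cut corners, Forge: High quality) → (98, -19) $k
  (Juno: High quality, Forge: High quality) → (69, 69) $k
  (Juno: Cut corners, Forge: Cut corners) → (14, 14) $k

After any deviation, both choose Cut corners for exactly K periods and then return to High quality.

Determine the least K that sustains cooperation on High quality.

IC: β(1−β^K)/(1−β) ≥ (98−69)/(69−14) = 29/55.
With β = 2/5: need 1 − β^K ≥ 29/55·(1−2/5)/(2/5), i.e. β^K ≤ 0.2091.
Since (2/5)^1 = 0.4000 and (2/5)^2 = 0.1600, the smallest such K is 2.

2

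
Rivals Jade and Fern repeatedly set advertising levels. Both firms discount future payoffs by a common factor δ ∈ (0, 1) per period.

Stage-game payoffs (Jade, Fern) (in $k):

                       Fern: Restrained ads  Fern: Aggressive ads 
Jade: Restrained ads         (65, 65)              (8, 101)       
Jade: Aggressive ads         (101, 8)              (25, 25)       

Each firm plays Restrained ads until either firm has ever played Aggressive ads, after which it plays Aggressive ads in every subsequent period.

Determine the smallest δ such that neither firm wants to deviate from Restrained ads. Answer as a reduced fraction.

9/19

One-period gain from deviating is 101 − 65 = 36. The loss is 65 − 25 = 40 in every subsequent period, with present value 40·δ/(1−δ).
Deviation is unprofitable when 40·δ/(1−δ) ≥ 36, i.e. δ/(1−δ) ≥ 9/10.
Equivalently δ ≥ 36/(36+40) = 9/19.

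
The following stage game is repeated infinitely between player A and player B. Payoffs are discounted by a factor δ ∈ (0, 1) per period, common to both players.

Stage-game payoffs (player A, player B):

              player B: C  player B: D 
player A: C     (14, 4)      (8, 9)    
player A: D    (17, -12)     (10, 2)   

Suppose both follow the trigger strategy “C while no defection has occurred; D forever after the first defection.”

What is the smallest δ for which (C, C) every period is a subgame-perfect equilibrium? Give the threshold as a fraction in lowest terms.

5/7

For player A: deviation gain 17−14 = 3, per-period punishment loss 14−10 = 4. IC gives δ ≥ 3/7.
For player B: gain 5, loss 2 per period, so δ ≥ 5/7.
The tighter constraint is player B's, so cooperation needs δ ≥ 5/7.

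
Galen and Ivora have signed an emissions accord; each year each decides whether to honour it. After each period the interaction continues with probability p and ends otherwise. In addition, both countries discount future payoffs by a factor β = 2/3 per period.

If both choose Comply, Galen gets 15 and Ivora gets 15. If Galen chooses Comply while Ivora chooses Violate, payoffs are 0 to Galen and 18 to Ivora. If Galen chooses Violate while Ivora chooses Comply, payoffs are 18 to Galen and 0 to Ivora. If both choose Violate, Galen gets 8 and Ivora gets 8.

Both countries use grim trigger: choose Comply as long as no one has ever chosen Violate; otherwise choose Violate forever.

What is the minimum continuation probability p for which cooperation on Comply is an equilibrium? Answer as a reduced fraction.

9/20

Expected continuation weight on next period's payoff is β·p = 2/3·p, which plays the role of the discount factor.
Cooperation requires 2/3·p ≥ (18−15)/(18−8) = 3/10, hence p ≥ 9/20.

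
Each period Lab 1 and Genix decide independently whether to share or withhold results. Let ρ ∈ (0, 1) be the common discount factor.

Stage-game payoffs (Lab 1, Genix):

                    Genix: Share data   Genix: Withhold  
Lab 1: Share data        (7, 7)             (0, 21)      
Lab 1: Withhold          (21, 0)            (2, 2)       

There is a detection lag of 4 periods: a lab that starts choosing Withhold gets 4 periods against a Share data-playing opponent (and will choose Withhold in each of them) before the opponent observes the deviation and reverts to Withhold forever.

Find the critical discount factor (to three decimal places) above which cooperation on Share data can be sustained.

0.926

The best deviation is to choose Withhold for all 4 undetected periods, earning 21 each, then 2 forever once detected.
Deviation value: 21(1−ρ^4)/(1−ρ) + 2ρ^4/(1−ρ); cooperation value: 7/(1−ρ).
IC: 7 ≥ 21(1−ρ^4) + 2ρ^4 = 21 − 19ρ^4.
So ρ^4 ≥ 14/19, giving ρ ≥ (14/19)^(1/4) ≈ 0.926.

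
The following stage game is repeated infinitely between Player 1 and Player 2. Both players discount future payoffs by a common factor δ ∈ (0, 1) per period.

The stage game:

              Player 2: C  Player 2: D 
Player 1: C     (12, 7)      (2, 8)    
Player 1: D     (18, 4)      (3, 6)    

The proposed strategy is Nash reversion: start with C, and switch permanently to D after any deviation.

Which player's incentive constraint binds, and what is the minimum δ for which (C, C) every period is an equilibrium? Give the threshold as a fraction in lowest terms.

Player 1's threshold: (18−12)/(18−3) = 2/5.
Player 2's threshold: (8−7)/(8−6) = 1/2.
2/5 < 1/2, so Player 2 binds and δ* = 1/2.

Player 2; δ ≥ 1/2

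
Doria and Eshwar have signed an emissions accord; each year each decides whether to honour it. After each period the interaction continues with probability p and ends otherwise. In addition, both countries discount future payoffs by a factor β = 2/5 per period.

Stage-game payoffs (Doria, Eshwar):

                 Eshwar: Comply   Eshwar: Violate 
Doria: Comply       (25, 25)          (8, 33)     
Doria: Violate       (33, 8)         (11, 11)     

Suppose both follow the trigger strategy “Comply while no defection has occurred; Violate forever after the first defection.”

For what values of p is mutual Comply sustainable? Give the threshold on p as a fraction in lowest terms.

10/11

With continuation probability p and discount β, the effective per-period discount factor is βp.
Grim-trigger IC: βp ≥ (33−25)/(33−11) = 4/11.
So p ≥ (4/11)/(2/5) = 10/11.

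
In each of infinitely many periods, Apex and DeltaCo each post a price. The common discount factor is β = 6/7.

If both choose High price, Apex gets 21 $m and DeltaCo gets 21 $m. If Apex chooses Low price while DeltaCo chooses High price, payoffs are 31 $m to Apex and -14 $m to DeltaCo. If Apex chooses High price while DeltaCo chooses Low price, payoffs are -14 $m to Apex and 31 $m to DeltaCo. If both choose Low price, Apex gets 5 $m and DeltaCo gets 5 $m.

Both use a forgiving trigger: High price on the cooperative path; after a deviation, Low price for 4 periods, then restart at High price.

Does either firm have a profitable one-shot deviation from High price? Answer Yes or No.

Comparing payoff streams over the 5 periods until play realigns: cooperate → 21(1+β+…+β^4); deviate → 31 + 5(β+…+β^4).
Cooperation is sustained iff (21−5)(β+…+β^4) ≥ 31−21.
β+…+β^4 = 6/7·(1−(6/7)^4)/(1−6/7) = 2.7613, and (31−21)/(21−5) = 0.6250.
2.7613 ≥ 0.6250, so cooperation is sustainable.

No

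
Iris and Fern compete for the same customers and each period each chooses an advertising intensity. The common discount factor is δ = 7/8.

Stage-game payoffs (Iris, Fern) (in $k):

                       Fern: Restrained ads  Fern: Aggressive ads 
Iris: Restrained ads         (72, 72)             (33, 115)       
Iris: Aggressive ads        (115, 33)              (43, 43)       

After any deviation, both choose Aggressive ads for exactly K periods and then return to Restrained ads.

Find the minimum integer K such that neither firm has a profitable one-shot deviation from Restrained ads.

2

Need Σ_{k=1}^{K} δ^k ≥ (115−72)/(72−43) = 1.4828 at δ = 7/8.
At K = 1 the sum is 0.8750 < 1.4828; at K = 2 it is 1.6406 ≥ 1.4828.
So the minimum punishment length is K = 2.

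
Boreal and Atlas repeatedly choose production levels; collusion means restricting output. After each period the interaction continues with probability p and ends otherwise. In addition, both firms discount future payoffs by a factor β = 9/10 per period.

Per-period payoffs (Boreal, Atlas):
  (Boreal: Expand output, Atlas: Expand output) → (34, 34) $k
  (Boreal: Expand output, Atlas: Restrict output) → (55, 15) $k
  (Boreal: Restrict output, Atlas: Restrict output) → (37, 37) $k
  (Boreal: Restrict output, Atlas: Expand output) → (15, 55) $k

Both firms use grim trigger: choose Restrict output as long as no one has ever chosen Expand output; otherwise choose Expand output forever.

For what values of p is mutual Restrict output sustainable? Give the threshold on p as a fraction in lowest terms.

20/21

Expected continuation weight on next period's payoff is β·p = 9/10·p, which plays the role of the discount factor.
Cooperation requires 9/10·p ≥ (55−37)/(55−34) = 6/7, hence p ≥ 20/21.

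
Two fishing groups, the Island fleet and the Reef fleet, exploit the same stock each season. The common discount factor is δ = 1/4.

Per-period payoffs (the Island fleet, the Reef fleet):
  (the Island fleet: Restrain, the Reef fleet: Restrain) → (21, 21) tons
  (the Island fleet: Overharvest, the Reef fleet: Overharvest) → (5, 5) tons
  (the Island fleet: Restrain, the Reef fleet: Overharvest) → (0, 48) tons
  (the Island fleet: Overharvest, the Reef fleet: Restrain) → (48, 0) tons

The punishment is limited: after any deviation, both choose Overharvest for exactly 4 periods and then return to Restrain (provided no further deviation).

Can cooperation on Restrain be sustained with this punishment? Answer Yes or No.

No

Comparing payoff streams over the 5 periods until play realigns: cooperate → 21(1+δ+…+δ^4); deviate → 48 + 5(δ+…+δ^4).
Cooperation is sustained iff (21−5)(δ+…+δ^4) ≥ 48−21.
δ+…+δ^4 = 1/4·(1−(1/4)^4)/(1−1/4) = 0.3320, and (48−21)/(21−5) = 1.6875.
0.3320 < 1.6875, so cooperation is not sustainable.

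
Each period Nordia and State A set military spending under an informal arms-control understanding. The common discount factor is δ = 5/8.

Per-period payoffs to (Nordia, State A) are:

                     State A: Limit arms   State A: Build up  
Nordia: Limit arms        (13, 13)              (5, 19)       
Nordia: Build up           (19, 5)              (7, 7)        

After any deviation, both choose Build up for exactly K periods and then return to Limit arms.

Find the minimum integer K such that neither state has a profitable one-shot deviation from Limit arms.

2

IC: δ(1−δ^K)/(1−δ) ≥ (19−13)/(13−7) = 1.
With δ = 5/8: need 1 − δ^K ≥ 1·(1−5/8)/(5/8), i.e. δ^K ≤ 0.4000.
Since (5/8)^1 = 0.6250 and (5/8)^2 = 0.3906, the smallest such K is 2.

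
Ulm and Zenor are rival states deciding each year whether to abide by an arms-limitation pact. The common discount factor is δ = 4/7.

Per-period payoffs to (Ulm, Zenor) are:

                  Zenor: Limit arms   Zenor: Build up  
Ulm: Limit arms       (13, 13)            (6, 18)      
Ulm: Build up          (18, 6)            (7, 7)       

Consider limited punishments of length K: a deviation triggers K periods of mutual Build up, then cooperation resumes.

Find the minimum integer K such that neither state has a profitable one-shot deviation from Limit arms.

IC: δ(1−δ^K)/(1−δ) ≥ (18−13)/(13−7) = 5/6.
With δ = 4/7: need 1 − δ^K ≥ 5/6·(1−4/7)/(4/7), i.e. δ^K ≤ 0.3750.
Since (4/7)^1 = 0.5714 and (4/7)^2 = 0.3265, the smallest such K is 2.

2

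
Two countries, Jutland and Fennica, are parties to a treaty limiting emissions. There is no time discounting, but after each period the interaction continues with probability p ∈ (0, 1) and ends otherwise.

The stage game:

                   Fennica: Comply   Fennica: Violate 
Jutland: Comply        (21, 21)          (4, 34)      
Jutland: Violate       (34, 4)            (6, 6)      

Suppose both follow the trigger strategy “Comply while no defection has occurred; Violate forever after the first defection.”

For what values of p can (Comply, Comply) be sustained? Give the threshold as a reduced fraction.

With no time discounting, the continuation probability p plays the role of the discount factor.
Grim-trigger IC: 21/(1−p) ≥ 34 + 6p/(1−p) ⇒ p ≥ (34−21)/(34−6) = 13/28.

13/28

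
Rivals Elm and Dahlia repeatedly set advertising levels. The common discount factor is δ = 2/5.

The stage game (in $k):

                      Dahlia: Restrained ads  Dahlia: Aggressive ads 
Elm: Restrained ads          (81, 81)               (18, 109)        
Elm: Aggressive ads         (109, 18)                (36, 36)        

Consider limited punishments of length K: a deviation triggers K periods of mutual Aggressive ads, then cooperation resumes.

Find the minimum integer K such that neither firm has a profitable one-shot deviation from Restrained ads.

3

No profitable deviation requires (81−36)(δ+…+δ^K) ≥ 109−81, i.e. δ+…+δ^K ≥ 28/45 ≈ 0.6222.
With δ = 2/5, the partial sums are K=1: 0.4000, K=2: 0.5600, K=3: 0.6240.
K = 3 is the first length at which the sum reaches 0.6222.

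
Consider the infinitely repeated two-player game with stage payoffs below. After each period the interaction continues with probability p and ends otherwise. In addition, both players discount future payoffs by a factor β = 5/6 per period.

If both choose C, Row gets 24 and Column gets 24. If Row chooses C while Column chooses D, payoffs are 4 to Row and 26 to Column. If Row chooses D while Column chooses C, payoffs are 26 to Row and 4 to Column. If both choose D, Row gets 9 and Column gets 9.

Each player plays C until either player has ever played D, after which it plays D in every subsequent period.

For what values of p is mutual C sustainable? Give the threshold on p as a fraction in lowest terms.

12/85

With continuation probability p and discount β, the effective per-period discount factor is βp.
Grim-trigger IC: βp ≥ (26−24)/(26−9) = 2/17.
So p ≥ (2/17)/(5/6) = 12/85.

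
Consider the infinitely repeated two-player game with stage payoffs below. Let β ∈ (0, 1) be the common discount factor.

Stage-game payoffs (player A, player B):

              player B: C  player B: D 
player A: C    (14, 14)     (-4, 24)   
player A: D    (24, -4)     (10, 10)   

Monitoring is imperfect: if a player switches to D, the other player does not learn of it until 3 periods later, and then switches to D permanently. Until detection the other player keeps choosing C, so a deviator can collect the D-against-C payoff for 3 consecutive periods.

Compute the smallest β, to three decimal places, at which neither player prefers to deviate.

0.894

The best deviation is to choose D for all 3 undetected periods, earning 24 each, then 10 forever once detected.
Deviation value: 24(1−β^3)/(1−β) + 10β^3/(1−β); cooperation value: 14/(1−β).
IC: 14 ≥ 24(1−β^3) + 10β^3 = 24 − 14β^3.
So β^3 ≥ 10/14 = 5/7, giving β ≥ (5/7)^(1/3) ≈ 0.894.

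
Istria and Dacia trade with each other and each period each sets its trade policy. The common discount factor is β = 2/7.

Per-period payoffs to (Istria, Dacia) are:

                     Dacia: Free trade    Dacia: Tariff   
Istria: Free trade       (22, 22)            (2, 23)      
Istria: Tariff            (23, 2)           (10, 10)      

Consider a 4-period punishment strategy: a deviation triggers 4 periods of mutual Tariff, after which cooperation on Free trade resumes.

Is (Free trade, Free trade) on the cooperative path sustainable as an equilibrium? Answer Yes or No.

Comparing payoff streams over the 5 periods until play realigns: cooperate → 22(1+β+…+β^4); deviate → 23 + 10(β+…+β^4).
Cooperation is sustained iff (22−10)(β+…+β^4) ≥ 23−22.
β+…+β^4 = 2/7·(1−(2/7)^4)/(1−2/7) = 0.3973, and (23−22)/(22−10) = 0.0833.
0.3973 ≥ 0.0833, so cooperation is sustainable.

Yes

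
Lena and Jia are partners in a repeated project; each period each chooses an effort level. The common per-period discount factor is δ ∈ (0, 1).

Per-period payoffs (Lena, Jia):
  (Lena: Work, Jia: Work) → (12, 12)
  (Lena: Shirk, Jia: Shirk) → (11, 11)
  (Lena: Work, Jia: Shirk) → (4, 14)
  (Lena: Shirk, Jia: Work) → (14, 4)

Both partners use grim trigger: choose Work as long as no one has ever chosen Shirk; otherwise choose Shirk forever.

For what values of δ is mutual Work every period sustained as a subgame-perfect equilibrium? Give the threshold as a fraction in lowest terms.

2/3

Cooperation forever yields 12 each period: 12/(1−δ).
Deviating yields 14 once, then 11 forever: 14 + 11δ/(1−δ).
No profitable deviation requires 12/(1−δ) ≥ 14 + 11δ/(1−δ).
Multiplying by (1−δ): 12 ≥ 14(1−δ) + 11δ = 14 − 3δ.
So 3δ ≥ 2, i.e. δ ≥ 2/3.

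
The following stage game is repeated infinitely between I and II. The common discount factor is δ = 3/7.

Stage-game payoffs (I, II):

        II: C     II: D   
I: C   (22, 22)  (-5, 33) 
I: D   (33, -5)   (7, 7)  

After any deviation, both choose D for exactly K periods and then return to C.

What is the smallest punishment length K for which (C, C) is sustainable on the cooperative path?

IC: δ(1−δ^K)/(1−δ) ≥ (33−22)/(22−7) = 11/15.
With δ = 3/7: need 1 − δ^K ≥ 11/15·(1−3/7)/(3/7), i.e. δ^K ≤ 0.0222.
Since (3/7)^4 = 0.0337 and (3/7)^5 = 0.0145, the smallest such K is 5.

5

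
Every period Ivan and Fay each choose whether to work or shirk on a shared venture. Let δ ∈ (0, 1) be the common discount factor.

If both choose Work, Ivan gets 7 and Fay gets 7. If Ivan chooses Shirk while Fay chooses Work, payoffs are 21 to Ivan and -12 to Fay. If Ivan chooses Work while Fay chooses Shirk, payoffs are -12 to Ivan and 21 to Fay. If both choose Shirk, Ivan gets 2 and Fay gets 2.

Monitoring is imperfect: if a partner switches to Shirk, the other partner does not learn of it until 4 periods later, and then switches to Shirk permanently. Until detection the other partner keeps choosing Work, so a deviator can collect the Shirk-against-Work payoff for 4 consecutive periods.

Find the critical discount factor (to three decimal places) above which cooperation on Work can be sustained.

0.926

Deviating for the 4 undetected periods gains 21−7 = 14 per period over cooperation, then loses 7−2 = 5 per period forever once punishment starts.
Gain: 14(1 + δ + … + δ^3); loss: 5·δ^4/(1−δ).
No profitable deviation ⇔ 14(1−δ^4) ≤ 5·δ^4, i.e. δ^4 ≥ 14/(14+5) = 14/19.
Hence δ ≥ (14/19)^(1/4) ≈ 0.926.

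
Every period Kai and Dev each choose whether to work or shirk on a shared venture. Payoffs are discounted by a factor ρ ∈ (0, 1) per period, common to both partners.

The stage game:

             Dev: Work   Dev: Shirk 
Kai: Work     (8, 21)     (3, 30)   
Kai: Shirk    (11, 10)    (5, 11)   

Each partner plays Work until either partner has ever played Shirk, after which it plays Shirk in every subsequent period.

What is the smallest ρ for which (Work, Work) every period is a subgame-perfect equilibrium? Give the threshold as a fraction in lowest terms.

For Kai: deviation gain 11−8 = 3, per-period punishment loss 8−5 = 3. IC gives ρ ≥ 3/6 = 1/2.
For Dev: gain 9, loss 10 per period, so ρ ≥ 9/19.
The tighter constraint is Kai's, so cooperation needs ρ ≥ 1/2.

1/2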